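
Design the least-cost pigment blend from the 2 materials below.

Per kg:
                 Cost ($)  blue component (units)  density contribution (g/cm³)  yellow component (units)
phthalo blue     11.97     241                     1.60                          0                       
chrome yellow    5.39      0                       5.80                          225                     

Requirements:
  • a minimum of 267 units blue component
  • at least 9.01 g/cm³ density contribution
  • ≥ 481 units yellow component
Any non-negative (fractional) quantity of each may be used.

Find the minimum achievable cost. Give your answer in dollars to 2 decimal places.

Treat it as an LP. Let x1 = kg of phthalo blue, x2 = kg of chrome yellow.
Minimize 11.97x1 + 5.39x2 subject to:
  241x1 ≥ 267   (blue component)
  1.6x1 + 5.8x2 ≥ 9.01   (density contribution)
  225x2 ≥ 481   (yellow component)
  x1, x2 ≥ 0.
Both inputs are positive at the optimum. Binding constraints: blue component and yellow component.
So phthalo blue = 1.1079 kg, chrome yellow = 2.1378 kg.
Cost = 11.97·1.1079 + 5.39·2.1378 = 24.7843.

$24.78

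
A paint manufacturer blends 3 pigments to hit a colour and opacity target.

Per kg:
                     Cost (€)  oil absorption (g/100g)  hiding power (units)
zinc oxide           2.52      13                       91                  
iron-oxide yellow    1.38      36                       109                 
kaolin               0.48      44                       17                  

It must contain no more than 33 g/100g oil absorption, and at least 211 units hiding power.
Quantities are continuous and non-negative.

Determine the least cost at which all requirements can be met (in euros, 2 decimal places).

This is a linear program. Let x1 = kg of zinc oxide, x2 = kg of iron-oxide yellow, x3 = kg of kaolin.
min 2.52x1 + 1.38x2 + 0.48x3 subject to:
  13x1 + 36x2 + 44x3 ≤ 33   (oil absorption)
  91x1 + 109x2 + 17x3 ≥ 211   (hiding power)
  x1, x2, x3 ≥ 0.
The minimum-cost mix takes nothing from kaolin — only zinc oxide, iron-oxide yellow. Binding constraints: oil absorption and hiding power.
So zinc oxide = 2.151 kg, iron-oxide yellow = 0.1399 kg.
Objective = 2.52·2.151 + 1.38·0.1399 = 5.6136.

€5.61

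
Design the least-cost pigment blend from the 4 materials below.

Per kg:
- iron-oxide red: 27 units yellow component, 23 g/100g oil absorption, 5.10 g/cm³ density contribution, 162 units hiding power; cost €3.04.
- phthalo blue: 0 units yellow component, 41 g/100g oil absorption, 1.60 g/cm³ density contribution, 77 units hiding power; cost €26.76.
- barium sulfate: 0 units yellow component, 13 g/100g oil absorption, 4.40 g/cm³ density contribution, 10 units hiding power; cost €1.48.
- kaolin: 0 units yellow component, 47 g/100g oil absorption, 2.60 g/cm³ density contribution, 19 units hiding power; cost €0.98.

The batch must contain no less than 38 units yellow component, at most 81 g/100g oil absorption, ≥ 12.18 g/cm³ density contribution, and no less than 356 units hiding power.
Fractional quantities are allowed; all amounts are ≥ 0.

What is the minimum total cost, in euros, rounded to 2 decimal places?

Let x1 = kg of iron-oxide red, x2 = kg of phthalo blue, x3 = kg of barium sulfate, x4 = kg of kaolin.
Minimize 3.04x1 + 26.76x2 + 1.48x3 + 0.98x4 with:
  27x1 ≥ 38   (yellow component)
  23x1 + 41x2 + 13x3 + 47x4 ≤ 81   (oil absorption)
  5.1x1 + 1.6x2 + 4.4x3 + 2.6x4 ≥ 12.18   (density contribution)
  162x1 + 77x2 + 10x3 + 19x4 ≥ 356   (hiding power)
  x1, x2, x3, x4 ≥ 0.
The optimal basis is {iron-oxide red, kaolin}; phthalo blue, barium sulfate drop out. Binding constraints: density contribution and hiding power.
Solving gives x1 = 2.141, x4 = 0.4858.
Cost = 3.04·2.141 + 0.98·0.4858 = 6.9847.

€6.98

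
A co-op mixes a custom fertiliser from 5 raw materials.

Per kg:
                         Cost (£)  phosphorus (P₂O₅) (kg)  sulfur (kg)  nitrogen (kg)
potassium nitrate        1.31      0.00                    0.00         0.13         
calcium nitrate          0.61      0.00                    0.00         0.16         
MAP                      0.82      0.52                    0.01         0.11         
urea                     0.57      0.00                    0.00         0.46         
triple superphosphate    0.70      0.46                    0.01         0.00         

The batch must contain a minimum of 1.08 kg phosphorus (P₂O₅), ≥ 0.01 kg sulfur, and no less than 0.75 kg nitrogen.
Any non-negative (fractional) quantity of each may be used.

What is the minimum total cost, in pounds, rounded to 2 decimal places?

£2.35

Set it up as a linear program. Let x1 = kg of potassium nitrate, x2 = kg of calcium nitrate, x3 = kg of MAP, x4 = kg of urea, x5 = kg of triple superphosphate.
Minimise 1.31x1 + 0.61x2 + 0.82x3 + 0.57x4 + 0.7x5 subject to:
  0.52x3 + 0.46x5 ≥ 1.08   (phosphorus (P₂O₅))
  0.01x3 + 0.01x5 ≥ 0.01   (sulfur)
  0.13x1 + 0.16x2 + 0.11x3 + 0.46x4 ≥ 0.75   (nitrogen)
  x1, x2, x3, x4, x5 ≥ 0.
The cheapest feasible vertex uses only MAP, urea; potassium nitrate, calcium nitrate, triple superphosphate are not used. There the phosphorus (P₂O₅) and nitrogen constraints are tight.
That vertex is x3 = 2.077, x4 = 1.134.
Objective = 0.82·2.077 + 0.57·1.134 = 2.3495.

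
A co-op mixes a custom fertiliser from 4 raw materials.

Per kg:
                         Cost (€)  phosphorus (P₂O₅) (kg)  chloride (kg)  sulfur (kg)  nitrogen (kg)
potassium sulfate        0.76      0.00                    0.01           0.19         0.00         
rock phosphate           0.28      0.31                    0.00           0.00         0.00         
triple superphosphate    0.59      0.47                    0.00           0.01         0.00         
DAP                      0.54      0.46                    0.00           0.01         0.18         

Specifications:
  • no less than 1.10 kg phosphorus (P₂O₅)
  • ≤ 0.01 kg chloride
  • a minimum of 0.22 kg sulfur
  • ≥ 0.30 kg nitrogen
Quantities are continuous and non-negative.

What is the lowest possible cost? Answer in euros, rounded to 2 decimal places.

€2.38

Set it up as a linear program. Let x1 = kg of potassium sulfate, x2 = kg of rock phosphate, x3 = kg of triple superphosphate, x4 = kg of DAP.
min 0.76x1 + 0.28x2 + 0.59x3 + 0.54x4 subject to:
  0.31x2 + 0.47x3 + 0.46x4 ≥ 1.1   (phosphorus (P₂O₅))
  0.01x1 ≤ 0.01   (chloride)
  0.19x1 + 0.01x3 + 0.01x4 ≥ 0.22   (sulfur)
  0.18x4 ≥ 0.3   (nitrogen)
  x1, x2, x3, x4 ≥ 0.
The cheapest feasible vertex uses only potassium sulfate, DAP; rock phosphate, triple superphosphate are not used. There the chloride and sulfur constraints are tight.
Solving gives x1 = 1, x4 = 3.
Hence cost = 0.76·1 + 0.54·3 = €2.3800.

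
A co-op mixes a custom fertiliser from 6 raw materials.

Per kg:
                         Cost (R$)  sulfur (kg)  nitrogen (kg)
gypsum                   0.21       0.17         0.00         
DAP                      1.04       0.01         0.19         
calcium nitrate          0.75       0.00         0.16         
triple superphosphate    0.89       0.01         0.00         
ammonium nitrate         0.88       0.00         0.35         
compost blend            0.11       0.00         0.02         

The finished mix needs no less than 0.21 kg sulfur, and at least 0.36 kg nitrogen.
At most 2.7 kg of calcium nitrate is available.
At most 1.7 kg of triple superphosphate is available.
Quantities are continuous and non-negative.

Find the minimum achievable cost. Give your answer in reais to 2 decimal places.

R$1.16

Set it up as a linear program. Let x1 = kg of gypsum, x2 = kg of DAP, x3 = kg of calcium nitrate, x4 = kg of triple superphosphate, x5 = kg of ammonium nitrate, x6 = kg of compost blend.
Minimise 0.21x1 + 1.04x2 + 0.75x3 + 0.89x4 + 0.88x5 + 0.11x6 with:
  0.17x1 + 0.01x2 + 0.01x4 ≥ 0.21   (sulfur)
  0.19x2 + 0.16x3 + 0.35x5 + 0.02x6 ≥ 0.36   (nitrogen)
  x3 ≤ 2.7
  x4 ≤ 1.7
  x1, x2, x3, x4, x5, x6 ≥ 0.
The optimal basis is {gypsum, ammonium nitrate}; DAP, calcium nitrate, triple superphosphate, compost blend drop out. Binding constraints: sulfur and nitrogen.
So gypsum = 1.235 kg, ammonium nitrate = 1.029 kg.
Total cost: 0.21·1.235 + 0.88·1.029 = 1.1649.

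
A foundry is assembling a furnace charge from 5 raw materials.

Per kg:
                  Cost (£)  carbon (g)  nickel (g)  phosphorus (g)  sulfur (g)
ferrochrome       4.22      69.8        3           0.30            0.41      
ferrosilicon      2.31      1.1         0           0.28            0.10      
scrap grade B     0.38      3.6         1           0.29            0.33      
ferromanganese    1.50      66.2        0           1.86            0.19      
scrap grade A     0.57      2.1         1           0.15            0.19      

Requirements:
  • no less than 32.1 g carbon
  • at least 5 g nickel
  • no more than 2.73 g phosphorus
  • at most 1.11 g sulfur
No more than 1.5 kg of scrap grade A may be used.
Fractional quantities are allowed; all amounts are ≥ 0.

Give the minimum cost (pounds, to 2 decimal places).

Let x1 = kg of ferrochrome, x2 = kg of ferrosilicon, x3 = kg of scrap grade B, x4 = kg of ferromanganese, x5 = kg of scrap grade A.
Minimise 4.22x1 + 2.31x2 + 0.38x3 + 1.5x4 + 0.57x5 s.t.:
  69.8x1 + 1.1x2 + 3.6x3 + 66.2x4 + 2.1x5 ≥ 32.1   (carbon)
  3x1 + 1x3 + 1x5 ≥ 5   (nickel)
  0.3x1 + 0.28x2 + 0.29x3 + 1.86x4 + 0.15x5 ≤ 2.73   (phosphorus)
  0.41x1 + 0.1x2 + 0.33x3 + 0.19x4 + 0.19x5 ≤ 1.11   (sulfur)
  x5 ≤ 1.5
  x1, x2, x3, x4, x5 ≥ 0.
The optimal basis is {ferrochrome, scrap grade B, scrap grade A}; ferrosilicon, ferromanganese drop out. Binding constraints: nickel, sulfur, the scrap grade A cap.
That vertex is x1 = 0.569, x3 = 1.793, x5 = 1.5.
Hence cost = 4.22·0.569 + 0.38·1.793 + 0.57·1.5 = £3.9375.

£3.94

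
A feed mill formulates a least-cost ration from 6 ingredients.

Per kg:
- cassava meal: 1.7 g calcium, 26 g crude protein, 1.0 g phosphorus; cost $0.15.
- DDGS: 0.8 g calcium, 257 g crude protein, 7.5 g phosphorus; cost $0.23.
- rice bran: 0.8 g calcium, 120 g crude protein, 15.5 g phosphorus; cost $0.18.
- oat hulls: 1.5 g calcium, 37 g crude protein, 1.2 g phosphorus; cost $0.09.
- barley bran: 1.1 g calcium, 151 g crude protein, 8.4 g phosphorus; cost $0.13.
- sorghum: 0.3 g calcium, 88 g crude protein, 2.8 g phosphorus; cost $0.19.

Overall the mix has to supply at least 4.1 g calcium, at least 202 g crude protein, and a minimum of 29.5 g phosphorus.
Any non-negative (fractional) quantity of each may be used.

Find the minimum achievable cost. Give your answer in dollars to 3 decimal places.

Set it up as a linear program. Let x1 = kg of cassava meal, x2 = kg of DDGS, x3 = kg of rice bran, x4 = kg of oat hulls, x5 = kg of barley bran, x6 = kg of sorghum.
Minimise 0.15x1 + 0.23x2 + 0.18x3 + 0.09x4 + 0.13x5 + 0.19x6 s.t.:
  1.7x1 + 0.8x2 + 0.8x3 + 1.5x4 + 1.1x5 + 0.3x6 ≥ 4.1   (calcium)
  26x1 + 257x2 + 120x3 + 37x4 + 151x5 + 88x6 ≥ 202   (crude protein)
  1x1 + 7.5x2 + 15.5x3 + 1.2x4 + 8.4x5 + 2.8x6 ≥ 29.5   (phosphorus)
  x1, x2, x3, x4, x5, x6 ≥ 0.
At the optimum only oat hulls, barley bran are positive (cassava meal, DDGS, rice bran, sorghum = 0). The calcium and phosphorus requirements are met with equality.
Optimal quantities: oat hulls = 0.1764 kg, barley bran = 3.487 kg.
Hence cost = 0.09·0.1764 + 0.13·3.487 = $0.46919.

$0.469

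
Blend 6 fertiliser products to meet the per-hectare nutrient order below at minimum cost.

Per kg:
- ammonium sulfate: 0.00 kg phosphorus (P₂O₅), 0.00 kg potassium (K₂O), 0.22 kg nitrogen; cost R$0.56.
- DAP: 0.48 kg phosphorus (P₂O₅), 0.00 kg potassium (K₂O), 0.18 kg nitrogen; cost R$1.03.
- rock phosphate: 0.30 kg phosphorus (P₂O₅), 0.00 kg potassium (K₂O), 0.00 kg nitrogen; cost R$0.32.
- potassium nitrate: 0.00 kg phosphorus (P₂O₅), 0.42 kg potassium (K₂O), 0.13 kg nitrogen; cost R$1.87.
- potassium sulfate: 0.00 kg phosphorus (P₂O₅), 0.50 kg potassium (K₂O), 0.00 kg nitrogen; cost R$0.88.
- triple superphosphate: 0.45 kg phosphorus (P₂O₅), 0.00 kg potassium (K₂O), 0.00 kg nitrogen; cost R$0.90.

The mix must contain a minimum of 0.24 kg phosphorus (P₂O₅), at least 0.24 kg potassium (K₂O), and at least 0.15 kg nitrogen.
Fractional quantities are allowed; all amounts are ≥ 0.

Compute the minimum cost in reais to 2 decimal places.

R$1.06

Let x1 = kg of ammonium sulfate, x2 = kg of DAP, x3 = kg of rock phosphate, x4 = kg of potassium nitrate, x5 = kg of potassium sulfate, x6 = kg of triple superphosphate.
Minimize 0.56x1 + 1.03x2 + 0.32x3 + 1.87x4 + 0.88x5 + 0.9x6 subject to:
  0.48x2 + 0.3x3 + 0.45x6 ≥ 0.24   (phosphorus (P₂O₅))
  0.42x4 + 0.5x5 ≥ 0.24   (potassium (K₂O))
  0.22x1 + 0.18x2 + 0.13x4 ≥ 0.15   (nitrogen)
  x1, x2, x3, x4, x5, x6 ≥ 0.
The cheapest feasible vertex uses only ammonium sulfate, rock phosphate, potassium sulfate; DAP, potassium nitrate, triple superphosphate are not used. The phosphorus (P₂O₅), potassium (K₂O), nitrogen requirements are met with equality.
Optimal quantities: ammonium sulfate = 0.6818 kg, rock phosphate = 0.8 kg, potassium sulfate = 0.48 kg.
Objective = 0.56·0.6818 + 0.32·0.8 + 0.88·0.48 = 1.0602.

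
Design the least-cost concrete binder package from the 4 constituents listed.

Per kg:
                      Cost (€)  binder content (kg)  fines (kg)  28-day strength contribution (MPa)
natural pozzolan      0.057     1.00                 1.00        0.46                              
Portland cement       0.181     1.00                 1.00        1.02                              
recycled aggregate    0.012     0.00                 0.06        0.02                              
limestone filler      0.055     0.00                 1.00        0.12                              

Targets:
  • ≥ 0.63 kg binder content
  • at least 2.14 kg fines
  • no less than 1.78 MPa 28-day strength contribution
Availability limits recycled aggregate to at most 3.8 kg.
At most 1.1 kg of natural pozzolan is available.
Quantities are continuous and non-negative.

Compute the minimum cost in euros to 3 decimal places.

Let x1 = kg of natural pozzolan, x2 = kg of Portland cement, x3 = kg of recycled aggregate, x4 = kg of limestone filler.
min 0.057x1 + 0.181x2 + 0.012x3 + 0.055x4 s.t.:
  1x1 + 1x2 ≥ 0.63   (binder content)
  1x1 + 1x2 + 0.06x3 + 1x4 ≥ 2.14   (fines)
  0.46x1 + 1.02x2 + 0.02x3 + 0.12x4 ≥ 1.78   (28-day strength contribution)
  x3 ≤ 3.8
  x1 ≤ 1.1
  x1, x2, x3, x4 ≥ 0.
The optimal basis is {natural pozzolan, Portland cement}; recycled aggregate, limestone filler drop out. The 28-day strength contribution and the natural pozzolan cap requirements are met with equality.
That vertex is x1 = 1.1, x2 = 1.249.
Objective = 0.057·1.1 + 0.181·1.249 = 0.28877.

€0.289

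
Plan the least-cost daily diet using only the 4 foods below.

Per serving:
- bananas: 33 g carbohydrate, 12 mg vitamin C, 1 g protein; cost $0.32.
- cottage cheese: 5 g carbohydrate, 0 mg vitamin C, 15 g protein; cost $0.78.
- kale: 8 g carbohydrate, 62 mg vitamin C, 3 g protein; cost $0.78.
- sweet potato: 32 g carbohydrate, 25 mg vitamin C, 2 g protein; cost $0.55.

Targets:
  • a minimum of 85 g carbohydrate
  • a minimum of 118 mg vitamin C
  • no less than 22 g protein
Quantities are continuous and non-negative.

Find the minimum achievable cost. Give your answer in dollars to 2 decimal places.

$2.63

Let x1 = servings of bananas, x2 = servings of cottage cheese, x3 = servings of kale, x4 = servings of sweet potato.
Minimize 0.32x1 + 0.78x2 + 0.78x3 + 0.55x4 with:
  33x1 + 5x2 + 8x3 + 32x4 ≥ 85   (carbohydrate)
  12x1 + 62x3 + 25x4 ≥ 118   (vitamin C)
  1x1 + 15x2 + 3x3 + 2x4 ≥ 22   (protein)
  x1, x2, x3, x4 ≥ 0.
The optimal basis is {bananas, cottage cheese, kale}; sweet potato drops out. Binding constraints: carbohydrate, vitamin C, protein.
Solving gives x1 = 2.055, x2 = 1.029, x3 = 1.505.
Total cost: 0.32·2.055 + 0.78·1.029 + 0.78·1.505 = 2.6341.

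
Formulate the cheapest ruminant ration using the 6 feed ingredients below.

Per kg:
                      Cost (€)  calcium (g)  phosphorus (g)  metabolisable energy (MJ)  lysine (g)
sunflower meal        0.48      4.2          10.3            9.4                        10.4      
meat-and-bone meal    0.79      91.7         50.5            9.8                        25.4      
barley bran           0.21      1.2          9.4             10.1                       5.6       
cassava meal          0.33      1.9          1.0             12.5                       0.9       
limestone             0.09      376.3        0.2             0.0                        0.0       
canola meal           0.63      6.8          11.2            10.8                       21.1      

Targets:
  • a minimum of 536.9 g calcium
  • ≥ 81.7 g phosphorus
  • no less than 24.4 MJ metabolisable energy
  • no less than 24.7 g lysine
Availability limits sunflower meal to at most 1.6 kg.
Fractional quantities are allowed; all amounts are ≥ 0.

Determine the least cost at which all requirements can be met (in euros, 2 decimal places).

This is a linear program. Let x1 = kg of sunflower meal, x2 = kg of meat-and-bone meal, x3 = kg of barley bran, x4 = kg of cassava meal, x5 = kg of limestone, x6 = kg of canola meal.
Minimize 0.48x1 + 0.79x2 + 0.21x3 + 0.33x4 + 0.09x5 + 0.63x6 s.t.:
  4.2x1 + 91.7x2 + 1.2x3 + 1.9x4 + 376.3x5 + 6.8x6 ≥ 536.9   (calcium)
  10.3x1 + 50.5x2 + 9.4x3 + 1x4 + 0.2x5 + 11.2x6 ≥ 81.7   (phosphorus)
  9.4x1 + 9.8x2 + 10.1x3 + 12.5x4 + 10.8x6 ≥ 24.4   (metabolisable energy)
  10.4x1 + 25.4x2 + 5.6x3 + 0.9x4 + 21.1x6 ≥ 24.7   (lysine)
  x1 ≤ 1.6
  x1, x2, x3, x4, x5, x6 ≥ 0.
The optimal basis is {meat-and-bone meal, barley bran, limestone}; sunflower meal, cassava meal, canola meal drop out. There the calcium, phosphorus, metabolisable energy constraints are tight.
Optimal quantities: meat-and-bone meal = 1.42 kg, barley bran = 1.038 kg, limestone = 1.077 kg.
Total cost: 0.79·1.42 + 0.21·1.038 + 0.09·1.077 = 1.4367.

€1.44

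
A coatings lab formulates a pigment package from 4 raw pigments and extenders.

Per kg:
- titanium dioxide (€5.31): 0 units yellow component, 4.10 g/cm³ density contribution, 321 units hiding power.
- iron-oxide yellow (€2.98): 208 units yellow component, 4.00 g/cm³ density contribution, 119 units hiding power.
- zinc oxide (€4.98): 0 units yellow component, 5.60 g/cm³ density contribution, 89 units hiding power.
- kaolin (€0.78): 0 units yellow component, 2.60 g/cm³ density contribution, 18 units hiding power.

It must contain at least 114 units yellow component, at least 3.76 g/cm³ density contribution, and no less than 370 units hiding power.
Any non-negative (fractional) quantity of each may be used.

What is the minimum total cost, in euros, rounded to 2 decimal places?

Let x1 = kg of titanium dioxide, x2 = kg of iron-oxide yellow, x3 = kg of zinc oxide, x4 = kg of kaolin.
min 5.31x1 + 2.98x2 + 4.98x3 + 0.78x4 s.t.:
  208x2 ≥ 114   (yellow component)
  4.1x1 + 4x2 + 5.6x3 + 2.6x4 ≥ 3.76   (density contribution)
  321x1 + 119x2 + 89x3 + 18x4 ≥ 370   (hiding power)
  x1, x2, x3, x4 ≥ 0.
The optimal basis is {titanium dioxide, iron-oxide yellow}; zinc oxide, kaolin drop out. The yellow component and hiding power requirements are met with equality.
Optimal quantities: titanium dioxide = 0.94947 kg, iron-oxide yellow = 0.54808 kg.
Objective = 5.31·0.94947 + 2.98·0.54808 = 6.67496.

€6.67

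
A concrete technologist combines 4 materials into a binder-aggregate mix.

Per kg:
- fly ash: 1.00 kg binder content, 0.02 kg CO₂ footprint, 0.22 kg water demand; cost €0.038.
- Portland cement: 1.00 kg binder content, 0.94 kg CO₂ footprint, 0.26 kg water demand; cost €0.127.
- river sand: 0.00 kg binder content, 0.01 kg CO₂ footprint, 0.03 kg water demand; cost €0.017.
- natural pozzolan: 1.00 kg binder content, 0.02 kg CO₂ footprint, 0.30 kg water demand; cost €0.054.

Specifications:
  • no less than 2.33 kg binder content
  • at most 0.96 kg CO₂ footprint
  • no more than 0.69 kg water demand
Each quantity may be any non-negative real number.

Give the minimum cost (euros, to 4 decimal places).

€0.0885

This is a linear program. Let x1 = kg of fly ash, x2 = kg of Portland cement, x3 = kg of river sand, x4 = kg of natural pozzolan.
Minimise 0.038x1 + 0.127x2 + 0.017x3 + 0.054x4 with:
  1x1 + 1x2 + 1x4 ≥ 2.33   (binder content)
  0.02x1 + 0.94x2 + 0.01x3 + 0.02x4 ≤ 0.96   (CO₂ footprint)
  0.22x1 + 0.26x2 + 0.03x3 + 0.3x4 ≤ 0.69   (water demand)
  x1, x2, x3, x4 ≥ 0.
At the optimum only fly ash is positive (Portland cement, river sand, natural pozzolan = 0). There the binder content constraint is tight.
Solving gives x1 = 2.33.
Objective = 0.038·2.33 = 0.088540.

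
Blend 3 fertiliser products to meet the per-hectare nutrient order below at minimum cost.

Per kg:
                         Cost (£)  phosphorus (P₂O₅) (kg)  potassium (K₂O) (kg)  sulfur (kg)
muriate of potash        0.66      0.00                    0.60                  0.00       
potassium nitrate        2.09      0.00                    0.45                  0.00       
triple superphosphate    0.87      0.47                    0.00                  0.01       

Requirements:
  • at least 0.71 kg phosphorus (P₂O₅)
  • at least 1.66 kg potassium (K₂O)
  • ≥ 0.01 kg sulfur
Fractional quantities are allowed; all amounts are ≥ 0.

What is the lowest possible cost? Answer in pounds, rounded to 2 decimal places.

Let x1 = kg of muriate of potash, x2 = kg of potassium nitrate, x3 = kg of triple superphosphate.
Minimize 0.66x1 + 2.09x2 + 0.87x3 subject to:
  0.47x3 ≥ 0.71   (phosphorus (P₂O₅))
  0.6x1 + 0.45x2 ≥ 1.66   (potassium (K₂O))
  0.01x3 ≥ 0.01   (sulfur)
  x1, x2, x3 ≥ 0.
The cheapest feasible vertex uses only muriate of potash, triple superphosphate; potassium nitrate is not used. There the phosphorus (P₂O₅) and potassium (K₂O) constraints are tight.
So muriate of potash = 2.767 kg, triple superphosphate = 1.511 kg.
Total cost: 0.66·2.767 + 0.87·1.511 = 3.1408.

£3.14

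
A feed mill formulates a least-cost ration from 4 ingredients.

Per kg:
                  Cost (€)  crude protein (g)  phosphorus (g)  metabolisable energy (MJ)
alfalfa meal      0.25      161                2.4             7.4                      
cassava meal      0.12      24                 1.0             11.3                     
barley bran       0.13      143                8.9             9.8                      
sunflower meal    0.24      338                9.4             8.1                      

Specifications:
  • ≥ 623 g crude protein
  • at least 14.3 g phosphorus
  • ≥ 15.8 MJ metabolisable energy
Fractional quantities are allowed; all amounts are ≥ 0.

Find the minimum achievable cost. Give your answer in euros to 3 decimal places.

This is a linear program. Let x1 = kg of alfalfa meal, x2 = kg of cassava meal, x3 = kg of barley bran, x4 = kg of sunflower meal.
Minimize 0.25x1 + 0.12x2 + 0.13x3 + 0.24x4 s.t.:
  161x1 + 24x2 + 143x3 + 338x4 ≥ 623   (crude protein)
  2.4x1 + 1x2 + 8.9x3 + 9.4x4 ≥ 14.3   (phosphorus)
  7.4x1 + 11.3x2 + 9.8x3 + 8.1x4 ≥ 15.8   (metabolisable energy)
  x1, x2, x3, x4 ≥ 0.
The optimal basis is {barley bran, sunflower meal}; alfalfa meal, cassava meal drop out. There the crude protein and metabolisable energy constraints are tight.
So barley bran = 0.1365 kg, sunflower meal = 1.785 kg.
Cost = 0.13·0.1365 + 0.24·1.785 = 0.44615.

€0.446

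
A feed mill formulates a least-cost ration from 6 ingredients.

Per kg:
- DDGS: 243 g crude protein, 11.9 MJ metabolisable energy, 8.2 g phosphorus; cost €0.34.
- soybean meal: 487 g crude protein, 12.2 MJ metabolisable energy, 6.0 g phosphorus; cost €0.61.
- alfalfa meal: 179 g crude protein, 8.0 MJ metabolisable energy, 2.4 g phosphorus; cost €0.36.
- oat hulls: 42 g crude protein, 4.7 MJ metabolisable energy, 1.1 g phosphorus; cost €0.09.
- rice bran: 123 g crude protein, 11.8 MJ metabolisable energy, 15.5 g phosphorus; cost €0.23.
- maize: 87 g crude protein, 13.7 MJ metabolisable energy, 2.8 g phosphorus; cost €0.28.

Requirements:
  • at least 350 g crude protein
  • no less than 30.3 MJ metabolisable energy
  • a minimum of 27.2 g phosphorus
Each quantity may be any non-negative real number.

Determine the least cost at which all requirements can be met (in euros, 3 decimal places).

Set it up as a linear program. Let x1 = kg of DDGS, x2 = kg of soybean meal, x3 = kg of alfalfa meal, x4 = kg of oat hulls, x5 = kg of rice bran, x6 = kg of maize.
min 0.34x1 + 0.61x2 + 0.36x3 + 0.09x4 + 0.23x5 + 0.28x6 subject to:
  243x1 + 487x2 + 179x3 + 42x4 + 123x5 + 87x6 ≥ 350   (crude protein)
  11.9x1 + 12.2x2 + 8x3 + 4.7x4 + 11.8x5 + 13.7x6 ≥ 30.3   (metabolisable energy)
  8.2x1 + 6x2 + 2.4x3 + 1.1x4 + 15.5x5 + 2.8x6 ≥ 27.2   (phosphorus)
  x1, x2, x3, x4, x5, x6 ≥ 0.
The cheapest feasible vertex uses only DDGS, rice bran; soybean meal, alfalfa meal, oat hulls, maize are not used. There the crude protein and metabolisable energy constraints are tight.
Solving gives x1 = 0.2872, x5 = 2.278.
Hence cost = 0.34·0.2872 + 0.23·2.278 = €0.62159.

€0.622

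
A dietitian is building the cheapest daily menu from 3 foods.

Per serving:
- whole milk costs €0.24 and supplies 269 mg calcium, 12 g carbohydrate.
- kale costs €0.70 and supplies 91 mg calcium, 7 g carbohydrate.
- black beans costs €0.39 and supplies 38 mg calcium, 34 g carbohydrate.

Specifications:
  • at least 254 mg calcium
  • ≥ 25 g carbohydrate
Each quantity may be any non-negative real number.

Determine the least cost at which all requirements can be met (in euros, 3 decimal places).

€0.377

Treat it as an LP. Let x1 = servings of whole milk, x2 = servings of kale, x3 = servings of black beans.
Minimize 0.24x1 + 0.7x2 + 0.39x3 subject to:
  269x1 + 91x2 + 38x3 ≥ 254   (calcium)
  12x1 + 7x2 + 34x3 ≥ 25   (carbohydrate)
  x1, x2, x3 ≥ 0.
The optimal basis is {whole milk, black beans}; kale drops out. Binding constraints: calcium and carbohydrate.
So whole milk = 0.8845 servings, black beans = 0.4231 servings.
Hence cost = 0.24·0.8845 + 0.39·0.4231 = €0.37729.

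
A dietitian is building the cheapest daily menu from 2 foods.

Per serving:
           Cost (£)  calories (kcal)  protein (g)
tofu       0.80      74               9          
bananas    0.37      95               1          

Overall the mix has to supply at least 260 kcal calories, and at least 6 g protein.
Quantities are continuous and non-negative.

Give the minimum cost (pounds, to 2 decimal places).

Set it up as a linear program. Let x1 = servings of tofu, x2 = servings of bananas.
min 0.8x1 + 0.37x2 s.t.:
  74x1 + 95x2 ≥ 260   (calories)
  9x1 + 1x2 ≥ 6   (protein)
  x1, x2 ≥ 0.
Both inputs are positive at the optimum. There the calories and protein constraints are tight.
Solving gives x1 = 0.3969, x2 = 2.428.
Objective = 0.8·0.3969 + 0.37·2.428 = 1.2159.

£1.22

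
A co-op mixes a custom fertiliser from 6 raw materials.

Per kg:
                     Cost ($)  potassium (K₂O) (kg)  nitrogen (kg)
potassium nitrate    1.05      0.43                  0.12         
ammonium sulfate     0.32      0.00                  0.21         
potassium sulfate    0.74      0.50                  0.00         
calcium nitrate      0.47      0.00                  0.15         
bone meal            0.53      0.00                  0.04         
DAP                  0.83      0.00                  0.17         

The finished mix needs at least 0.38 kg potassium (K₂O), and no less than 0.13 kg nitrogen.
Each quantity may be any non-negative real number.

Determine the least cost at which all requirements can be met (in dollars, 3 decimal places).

This is a linear program. Let x1 = kg of potassium nitrate, x2 = kg of ammonium sulfate, x3 = kg of potassium sulfate, x4 = kg of calcium nitrate, x5 = kg of bone meal, x6 = kg of DAP.
min 1.05x1 + 0.32x2 + 0.74x3 + 0.47x4 + 0.53x5 + 0.83x6 subject to:
  0.43x1 + 0.5x3 ≥ 0.38   (potassium (K₂O))
  0.12x1 + 0.21x2 + 0.15x4 + 0.04x5 + 0.17x6 ≥ 0.13   (nitrogen)
  x1, x2, x3, x4, x5, x6 ≥ 0.
The optimal basis is {ammonium sulfate, potassium sulfate}; potassium nitrate, calcium nitrate, bone meal, DAP drop out. Binding constraints: potassium (K₂O) and nitrogen.
That vertex is x2 = 0.619, x3 = 0.76.
Hence cost = 0.32·0.619 + 0.74·0.76 = $0.76048.

$0.760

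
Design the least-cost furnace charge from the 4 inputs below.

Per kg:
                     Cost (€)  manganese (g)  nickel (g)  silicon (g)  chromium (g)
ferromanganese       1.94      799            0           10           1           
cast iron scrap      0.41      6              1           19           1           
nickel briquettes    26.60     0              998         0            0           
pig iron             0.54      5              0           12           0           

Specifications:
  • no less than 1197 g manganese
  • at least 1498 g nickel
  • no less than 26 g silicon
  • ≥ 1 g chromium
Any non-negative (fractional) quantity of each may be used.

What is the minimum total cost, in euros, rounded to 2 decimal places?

Let x1 = kg of ferromanganese, x2 = kg of cast iron scrap, x3 = kg of nickel briquettes, x4 = kg of pig iron.
Minimise 1.94x1 + 0.41x2 + 26.6x3 + 0.54x4 with:
  799x1 + 6x2 + 5x4 ≥ 1197   (manganese)
  1x2 + 998x3 ≥ 1498   (nickel)
  10x1 + 19x2 + 12x4 ≥ 26   (silicon)
  1x1 + 1x2 ≥ 1   (chromium)
  x1, x2, x3, x4 ≥ 0.
The optimal basis is {ferromanganese, cast iron scrap, nickel briquettes}; pig iron drops out. Binding constraints: manganese, nickel, silicon.
Optimal quantities: ferromanganese = 1.4938 kg, cast iron scrap = 0.58224 kg, nickel briquettes = 1.5004 kg.
Objective = 1.94·1.4938 + 0.41·0.58224 + 26.6·1.5004 = 43.0473.

€43.05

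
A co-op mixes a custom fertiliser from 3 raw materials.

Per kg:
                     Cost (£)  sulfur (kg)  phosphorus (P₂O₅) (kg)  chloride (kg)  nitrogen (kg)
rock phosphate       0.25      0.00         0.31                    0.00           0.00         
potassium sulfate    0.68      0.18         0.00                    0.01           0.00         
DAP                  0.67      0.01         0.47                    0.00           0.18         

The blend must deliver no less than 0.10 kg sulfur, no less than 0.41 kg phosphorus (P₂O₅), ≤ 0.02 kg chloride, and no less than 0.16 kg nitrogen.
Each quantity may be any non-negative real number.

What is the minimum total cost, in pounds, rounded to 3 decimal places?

Let x1 = kg of rock phosphate, x2 = kg of potassium sulfate, x3 = kg of DAP.
min 0.25x1 + 0.68x2 + 0.67x3 s.t.:
  0.18x2 + 0.01x3 ≥ 0.1   (sulfur)
  0.31x1 + 0.47x3 ≥ 0.41   (phosphorus (P₂O₅))
  0.01x2 ≤ 0.02   (chloride)
  0.18x3 ≥ 0.16   (nitrogen)
  x1, x2, x3 ≥ 0.
The cheapest feasible vertex uses only potassium sulfate, DAP; rock phosphate is not used. There the sulfur and nitrogen constraints are tight.
Solving gives x2 = 0.5062, x3 = 0.8889.
Cost = 0.68·0.5062 + 0.67·0.8889 = 0.93978.

£0.940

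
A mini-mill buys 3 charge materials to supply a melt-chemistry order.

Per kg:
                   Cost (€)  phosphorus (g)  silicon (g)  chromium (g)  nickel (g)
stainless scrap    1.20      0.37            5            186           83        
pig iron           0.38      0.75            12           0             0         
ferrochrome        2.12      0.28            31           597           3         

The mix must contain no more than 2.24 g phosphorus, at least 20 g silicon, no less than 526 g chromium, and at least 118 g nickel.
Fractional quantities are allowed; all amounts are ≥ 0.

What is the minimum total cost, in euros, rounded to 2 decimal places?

€2.63

Set it up as a linear program. Let x1 = kg of stainless scrap, x2 = kg of pig iron, x3 = kg of ferrochrome.
min 1.2x1 + 0.38x2 + 2.12x3 s.t.:
  0.37x1 + 0.75x2 + 0.28x3 ≤ 2.24   (phosphorus)
  5x1 + 12x2 + 31x3 ≥ 20   (silicon)
  186x1 + 597x3 ≥ 526   (chromium)
  83x1 + 3x3 ≥ 118   (nickel)
  x1, x2, x3 ≥ 0.
The cheapest feasible vertex uses only stainless scrap, ferrochrome; pig iron is not used. Binding constraints: chromium and nickel.
Optimal quantities: stainless scrap = 1.406 kg, ferrochrome = 0.4431 kg.
Hence cost = 1.2·1.406 + 2.12·0.4431 = €2.6266.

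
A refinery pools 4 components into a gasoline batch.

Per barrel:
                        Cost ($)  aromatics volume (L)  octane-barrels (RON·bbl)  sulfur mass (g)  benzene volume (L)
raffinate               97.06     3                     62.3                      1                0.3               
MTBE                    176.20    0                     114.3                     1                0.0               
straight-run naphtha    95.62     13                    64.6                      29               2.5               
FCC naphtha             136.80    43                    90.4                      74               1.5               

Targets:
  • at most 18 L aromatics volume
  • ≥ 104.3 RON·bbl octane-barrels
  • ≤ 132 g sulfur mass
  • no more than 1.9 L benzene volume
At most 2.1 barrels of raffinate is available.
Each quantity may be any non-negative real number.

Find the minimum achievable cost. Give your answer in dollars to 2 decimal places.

$157.73

Set it up as a linear program. Let x1 = barrels of raffinate, x2 = barrels of MTBE, x3 = barrels of straight-run naphtha, x4 = barrels of FCC naphtha.
Minimise 97.06x1 + 176.2x2 + 95.62x3 + 136.8x4 s.t.:
  3x1 + 13x3 + 43x4 ≤ 18   (aromatics volume)
  62.3x1 + 114.3x2 + 64.6x3 + 90.4x4 ≥ 104.3   (octane-barrels)
  1x1 + 1x2 + 29x3 + 74x4 ≤ 132   (sulfur mass)
  0.3x1 + 2.5x3 + 1.5x4 ≤ 1.9   (benzene volume)
  x1 ≤ 2.1
  x1, x2, x3, x4 ≥ 0.
The optimal basis is {MTBE, straight-run naphtha, FCC naphtha}; raffinate drops out. There the aromatics volume, octane-barrels, benzene volume constraints are tight.
That vertex is x2 = 0.37875, x3 = 0.62159, x4 = 0.23068.
Objective = 176.2·0.37875 + 95.62·0.62159 + 136.8·0.23068 = 157.7292.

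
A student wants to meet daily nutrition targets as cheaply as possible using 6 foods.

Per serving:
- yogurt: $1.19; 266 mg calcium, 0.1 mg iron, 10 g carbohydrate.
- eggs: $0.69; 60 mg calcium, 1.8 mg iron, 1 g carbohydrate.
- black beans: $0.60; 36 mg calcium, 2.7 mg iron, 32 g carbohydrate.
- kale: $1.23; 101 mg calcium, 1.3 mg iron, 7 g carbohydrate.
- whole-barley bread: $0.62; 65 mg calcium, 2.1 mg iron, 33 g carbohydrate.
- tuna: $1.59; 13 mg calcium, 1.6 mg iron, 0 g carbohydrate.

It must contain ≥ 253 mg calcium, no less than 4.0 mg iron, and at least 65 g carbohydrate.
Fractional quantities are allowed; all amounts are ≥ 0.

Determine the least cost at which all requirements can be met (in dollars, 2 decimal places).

$1.75

This is a linear program. Let x1 = servings of yogurt, x2 = servings of eggs, x3 = servings of black beans, x4 = servings of kale, x5 = servings of whole-barley bread, x6 = servings of tuna.
min 1.19x1 + 0.69x2 + 0.6x3 + 1.23x4 + 0.62x5 + 1.59x6 subject to:
  266x1 + 60x2 + 36x3 + 101x4 + 65x5 + 13x6 ≥ 253   (calcium)
  0.1x1 + 1.8x2 + 2.7x3 + 1.3x4 + 2.1x5 + 1.6x6 ≥ 4   (iron)
  10x1 + 1x2 + 32x3 + 7x4 + 33x5 ≥ 65   (carbohydrate)
  x1, x2, x3, x4, x5, x6 ≥ 0.
The minimum-cost mix takes nothing from eggs, black beans, kale, tuna — only yogurt, whole-barley bread. The calcium and iron requirements are met with equality.
Solving gives x1 = 0.4914, x5 = 1.881.
Total cost: 1.19·0.4914 + 0.62·1.881 = 1.7510.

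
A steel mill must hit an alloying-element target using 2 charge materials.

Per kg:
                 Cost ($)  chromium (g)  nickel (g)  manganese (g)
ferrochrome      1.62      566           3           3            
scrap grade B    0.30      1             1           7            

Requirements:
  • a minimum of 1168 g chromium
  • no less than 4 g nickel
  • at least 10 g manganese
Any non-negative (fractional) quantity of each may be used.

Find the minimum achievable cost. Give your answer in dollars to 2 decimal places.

$3.50

Treat it as an LP. Let x1 = kg of ferrochrome, x2 = kg of scrap grade B.
Minimize 1.62x1 + 0.3x2 subject to:
  566x1 + 1x2 ≥ 1168   (chromium)
  3x1 + 1x2 ≥ 4   (nickel)
  3x1 + 7x2 ≥ 10   (manganese)
  x1, x2 ≥ 0.
Both inputs are positive at the optimum. The chromium and manganese requirements are met with equality.
That vertex is x1 = 2.0626, x2 = 0.54458.
Total cost: 1.62·2.0626 + 0.3·0.54458 = 3.5048.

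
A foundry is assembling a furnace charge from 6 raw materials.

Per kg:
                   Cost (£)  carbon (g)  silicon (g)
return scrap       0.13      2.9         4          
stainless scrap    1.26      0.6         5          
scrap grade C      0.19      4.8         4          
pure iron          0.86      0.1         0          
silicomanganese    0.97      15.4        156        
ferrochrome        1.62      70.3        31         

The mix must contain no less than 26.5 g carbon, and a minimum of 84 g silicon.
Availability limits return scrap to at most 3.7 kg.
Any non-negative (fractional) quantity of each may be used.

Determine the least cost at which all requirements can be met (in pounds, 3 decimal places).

£0.909

Let x1 = kg of return scrap, x2 = kg of stainless scrap, x3 = kg of scrap grade C, x4 = kg of pure iron, x5 = kg of silicomanganese, x6 = kg of ferrochrome.
Minimise 0.13x1 + 1.26x2 + 0.19x3 + 0.86x4 + 0.97x5 + 1.62x6 subject to:
  2.9x1 + 0.6x2 + 4.8x3 + 0.1x4 + 15.4x5 + 70.3x6 ≥ 26.5   (carbon)
  4x1 + 5x2 + 4x3 + 156x5 + 31x6 ≥ 84   (silicon)
  x1 ≤ 3.7
  x1, x2, x3, x4, x5, x6 ≥ 0.
The minimum-cost mix takes nothing from return scrap, stainless scrap, scrap grade C, pure iron — only silicomanganese, ferrochrome. The carbon and silicon requirements are met with equality.
Optimal quantities: silicomanganese = 0.4847 kg, ferrochrome = 0.2708 kg.
Cost = 0.97·0.4847 + 1.62·0.2708 = 0.90886.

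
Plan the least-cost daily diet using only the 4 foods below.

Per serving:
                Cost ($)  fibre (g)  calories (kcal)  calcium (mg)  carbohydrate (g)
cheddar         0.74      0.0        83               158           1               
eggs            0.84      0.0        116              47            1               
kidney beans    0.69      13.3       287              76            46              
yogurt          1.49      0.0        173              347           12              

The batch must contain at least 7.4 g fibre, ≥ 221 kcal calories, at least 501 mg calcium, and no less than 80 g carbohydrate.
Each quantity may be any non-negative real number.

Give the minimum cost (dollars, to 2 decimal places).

Let x1 = servings of cheddar, x2 = servings of eggs, x3 = servings of kidney beans, x4 = servings of yogurt.
min 0.74x1 + 0.84x2 + 0.69x3 + 1.49x4 s.t.:
  13.3x3 ≥ 7.4   (fibre)
  83x1 + 116x2 + 287x3 + 173x4 ≥ 221   (calories)
  158x1 + 47x2 + 76x3 + 347x4 ≥ 501   (calcium)
  1x1 + 1x2 + 46x3 + 12x4 ≥ 80   (carbohydrate)
  x1, x2, x3, x4 ≥ 0.
At the optimum only kidney beans, yogurt are positive (cheddar, eggs = 0). There the calcium and carbohydrate constraints are tight.
That vertex is x3 = 1.445, x4 = 1.127.
Objective = 0.69·1.445 + 1.49·1.127 = 2.6763.

$2.68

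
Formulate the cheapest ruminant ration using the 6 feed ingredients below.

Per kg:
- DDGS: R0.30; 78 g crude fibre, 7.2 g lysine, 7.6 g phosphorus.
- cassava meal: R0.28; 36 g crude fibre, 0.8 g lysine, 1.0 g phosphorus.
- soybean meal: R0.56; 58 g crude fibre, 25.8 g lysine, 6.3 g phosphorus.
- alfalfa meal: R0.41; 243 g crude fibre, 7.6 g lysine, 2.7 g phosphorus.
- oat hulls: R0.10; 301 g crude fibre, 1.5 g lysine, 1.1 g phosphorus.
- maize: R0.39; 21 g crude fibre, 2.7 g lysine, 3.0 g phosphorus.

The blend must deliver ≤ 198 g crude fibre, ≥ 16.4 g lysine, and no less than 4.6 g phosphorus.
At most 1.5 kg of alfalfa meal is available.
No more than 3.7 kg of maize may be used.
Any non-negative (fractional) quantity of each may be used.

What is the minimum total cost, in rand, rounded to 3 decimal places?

R0.371

Let x1 = kg of DDGS, x2 = kg of cassava meal, x3 = kg of soybean meal, x4 = kg of alfalfa meal, x5 = kg of oat hulls, x6 = kg of maize.
Minimise 0.3x1 + 0.28x2 + 0.56x3 + 0.41x4 + 0.1x5 + 0.39x6 s.t.:
  78x1 + 36x2 + 58x3 + 243x4 + 301x5 + 21x6 ≤ 198   (crude fibre)
  7.2x1 + 0.8x2 + 25.8x3 + 7.6x4 + 1.5x5 + 2.7x6 ≥ 16.4   (lysine)
  7.6x1 + 1x2 + 6.3x3 + 2.7x4 + 1.1x5 + 3x6 ≥ 4.6   (phosphorus)
  x4 ≤ 1.5
  x6 ≤ 3.7
  x1, x2, x3, x4, x5, x6 ≥ 0.
The minimum-cost mix takes nothing from cassava meal, alfalfa meal, oat hulls, maize — only DDGS, soybean meal. There the lysine and phosphorus constraints are tight.
That vertex is x1 = 0.1019, x3 = 0.6072.
Objective = 0.3·0.1019 + 0.56·0.6072 = 0.37060.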